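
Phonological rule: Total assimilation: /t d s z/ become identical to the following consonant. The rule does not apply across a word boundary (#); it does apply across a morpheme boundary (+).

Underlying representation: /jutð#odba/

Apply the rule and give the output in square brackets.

/t/ before /ð/ → [ð] (total assimilation)
/d/ before /b/ → [b] (total assimilation)

[juðð#obba]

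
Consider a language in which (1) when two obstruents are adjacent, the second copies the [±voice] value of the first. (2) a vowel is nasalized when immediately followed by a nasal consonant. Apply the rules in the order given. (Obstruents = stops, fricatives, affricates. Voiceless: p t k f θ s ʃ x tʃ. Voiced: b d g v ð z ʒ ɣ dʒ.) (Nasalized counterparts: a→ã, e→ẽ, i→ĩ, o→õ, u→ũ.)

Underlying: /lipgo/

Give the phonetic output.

Rule 1: /g/ after /p/ (voiceless) → [k]
After rule 1: lipko
Rule 2: no segment meets the rule's conditions; no change.

[lipko]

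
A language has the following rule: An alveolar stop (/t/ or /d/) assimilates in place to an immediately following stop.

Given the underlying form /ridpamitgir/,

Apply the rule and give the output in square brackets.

[ribpamikgir]

/d/ before /p/ (labial) → [b]
/t/ before /g/ (velar) → [k]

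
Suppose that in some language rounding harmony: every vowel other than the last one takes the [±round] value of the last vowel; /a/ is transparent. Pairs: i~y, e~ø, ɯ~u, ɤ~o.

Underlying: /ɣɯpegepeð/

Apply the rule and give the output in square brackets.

no segment meets the rule's conditions; no change.

[ɣɯpegepeð]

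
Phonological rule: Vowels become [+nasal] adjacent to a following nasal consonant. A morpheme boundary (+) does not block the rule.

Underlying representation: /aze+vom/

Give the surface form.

/o/ before nasal /m/ → [õ]

[aze+võm]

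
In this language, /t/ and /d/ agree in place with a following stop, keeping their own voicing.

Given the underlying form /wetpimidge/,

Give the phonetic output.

/t/ before /p/ (labial) → [p]
/d/ before /g/ (velar) → [g]

[weppimigge]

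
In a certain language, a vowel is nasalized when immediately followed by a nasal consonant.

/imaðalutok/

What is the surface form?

/i/ before nasal /m/ → [ĩ]

[ĩmaðalutok]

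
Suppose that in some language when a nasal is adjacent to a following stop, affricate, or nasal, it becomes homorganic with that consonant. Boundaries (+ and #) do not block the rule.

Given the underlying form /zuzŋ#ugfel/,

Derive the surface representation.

no segment meets the rule's conditions; no change.

[zuzŋ#ugfel]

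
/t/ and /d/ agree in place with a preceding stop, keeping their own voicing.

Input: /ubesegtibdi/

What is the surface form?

/t/ after /g/ (velar) → [k]
/d/ after /b/ (labial) → [b]

[ubesegkibbi]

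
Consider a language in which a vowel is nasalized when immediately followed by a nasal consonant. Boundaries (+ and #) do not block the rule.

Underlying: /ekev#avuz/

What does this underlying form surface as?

[ekev#avuz]

no segment meets the rule's conditions; no change.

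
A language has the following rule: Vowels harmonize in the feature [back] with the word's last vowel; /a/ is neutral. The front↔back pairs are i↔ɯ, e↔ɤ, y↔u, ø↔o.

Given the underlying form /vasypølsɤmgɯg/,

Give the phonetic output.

/y/ harmonizes with /ɯ/ ([+back]) → [u]
/ø/ harmonizes with /ɯ/ ([+back]) → [o]

[vasupolsɤmgɯg]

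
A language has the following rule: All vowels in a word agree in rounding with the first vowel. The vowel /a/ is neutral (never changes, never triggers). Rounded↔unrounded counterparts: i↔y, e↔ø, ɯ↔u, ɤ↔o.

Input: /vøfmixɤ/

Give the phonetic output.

/i/ harmonizes with /ø/ ([+round]) → [y]
/ɤ/ harmonizes with /ø/ ([+round]) → [o]

[vøfmyxo]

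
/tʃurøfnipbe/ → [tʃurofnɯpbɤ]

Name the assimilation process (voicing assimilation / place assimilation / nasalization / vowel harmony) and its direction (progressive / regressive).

vowel harmony, progressive

/ø/→[o] /i/→[ɯ] /e/→[ɤ].
Vowels agree with the first vowel, so the harmony is progressive.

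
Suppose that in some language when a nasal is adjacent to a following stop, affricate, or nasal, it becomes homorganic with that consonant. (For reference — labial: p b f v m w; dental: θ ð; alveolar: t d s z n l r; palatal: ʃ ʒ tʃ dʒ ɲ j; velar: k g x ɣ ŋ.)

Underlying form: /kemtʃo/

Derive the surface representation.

[keɲtʃo]

/m/ before /tʃ/ (palatal) → [ɲ]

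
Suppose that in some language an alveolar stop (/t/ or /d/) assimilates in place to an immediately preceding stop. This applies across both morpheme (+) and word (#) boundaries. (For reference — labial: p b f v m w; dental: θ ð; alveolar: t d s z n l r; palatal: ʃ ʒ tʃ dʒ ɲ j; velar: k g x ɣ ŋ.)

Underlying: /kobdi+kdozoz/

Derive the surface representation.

/d/ after /b/ (labial) → [b]
/d/ after /k/ (velar) → [g]

[kobbi+kgozoz]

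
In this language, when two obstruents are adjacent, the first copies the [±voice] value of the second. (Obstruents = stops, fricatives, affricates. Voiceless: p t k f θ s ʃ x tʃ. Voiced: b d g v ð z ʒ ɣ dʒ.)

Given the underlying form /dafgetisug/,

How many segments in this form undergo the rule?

/f/ before /g/ (voiced) → [v]
1 segment changes.

1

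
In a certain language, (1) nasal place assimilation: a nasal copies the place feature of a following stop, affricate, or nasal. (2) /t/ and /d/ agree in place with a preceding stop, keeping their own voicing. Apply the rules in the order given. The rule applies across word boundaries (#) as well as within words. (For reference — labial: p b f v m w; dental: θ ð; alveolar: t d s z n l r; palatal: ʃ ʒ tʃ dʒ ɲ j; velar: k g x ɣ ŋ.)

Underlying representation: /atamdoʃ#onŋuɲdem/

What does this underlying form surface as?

Rule 1: /m/ before /d/ (alveolar) → [n]
Rule 1: /n/ before /ŋ/ (velar) → [ŋ]
Rule 1: /ɲ/ before /d/ (alveolar) → [n]
After rule 1: atandoʃ#oŋŋundem
Rule 2: no segment meets the rule's conditions; no change.

[atandoʃ#oŋŋundem]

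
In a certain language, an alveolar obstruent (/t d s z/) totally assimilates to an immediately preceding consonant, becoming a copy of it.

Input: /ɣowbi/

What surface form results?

no segment meets the rule's conditions; no change.

[ɣowbi]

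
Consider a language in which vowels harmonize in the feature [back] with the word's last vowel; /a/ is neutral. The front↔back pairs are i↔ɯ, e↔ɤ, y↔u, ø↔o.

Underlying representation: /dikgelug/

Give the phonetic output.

[dɯkgɤlug]

/i/ harmonizes with /u/ ([+back]) → [ɯ]
/e/ harmonizes with /u/ ([+back]) → [ɤ]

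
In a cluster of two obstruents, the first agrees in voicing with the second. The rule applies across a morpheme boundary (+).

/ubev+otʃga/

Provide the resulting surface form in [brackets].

/tʃ/ before /g/ (voiced) → [dʒ]

[ubev+odʒga]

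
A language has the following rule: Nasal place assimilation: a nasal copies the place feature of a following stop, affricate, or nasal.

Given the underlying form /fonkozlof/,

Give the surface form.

/n/ before /k/ (velar) → [ŋ]

[foŋkozlof]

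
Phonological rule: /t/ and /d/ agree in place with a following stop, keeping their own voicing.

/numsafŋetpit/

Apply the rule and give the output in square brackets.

[numsafŋeppit]

/t/ before /p/ (labial) → [p]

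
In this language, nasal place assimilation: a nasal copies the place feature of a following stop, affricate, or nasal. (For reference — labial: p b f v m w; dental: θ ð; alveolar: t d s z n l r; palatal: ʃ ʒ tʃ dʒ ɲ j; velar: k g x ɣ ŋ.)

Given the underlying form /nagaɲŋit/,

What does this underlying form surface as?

/ɲ/ before /ŋ/ (velar) → [ŋ]

[nagaŋŋit]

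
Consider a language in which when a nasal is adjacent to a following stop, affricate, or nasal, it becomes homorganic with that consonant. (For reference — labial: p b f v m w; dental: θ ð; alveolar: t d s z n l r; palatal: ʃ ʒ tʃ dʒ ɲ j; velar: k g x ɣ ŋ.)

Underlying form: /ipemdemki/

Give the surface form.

/m/ before /d/ (alveolar) → [n]
/m/ before /k/ (velar) → [ŋ]

[ipendeŋki]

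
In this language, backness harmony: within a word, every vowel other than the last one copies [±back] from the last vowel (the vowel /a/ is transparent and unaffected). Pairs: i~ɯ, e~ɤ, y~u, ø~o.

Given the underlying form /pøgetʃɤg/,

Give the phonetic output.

[pogɤtʃɤg]

/ø/ harmonizes with /ɤ/ ([+back]) → [o]
/e/ harmonizes with /ɤ/ ([+back]) → [ɤ]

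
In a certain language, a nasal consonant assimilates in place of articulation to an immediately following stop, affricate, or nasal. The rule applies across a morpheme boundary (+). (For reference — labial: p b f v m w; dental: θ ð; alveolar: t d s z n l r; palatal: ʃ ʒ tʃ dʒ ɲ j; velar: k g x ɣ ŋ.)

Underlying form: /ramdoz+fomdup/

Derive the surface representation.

/m/ before /d/ (alveolar) → [n]
/m/ before /d/ (alveolar) → [n]

[randoz+fondup]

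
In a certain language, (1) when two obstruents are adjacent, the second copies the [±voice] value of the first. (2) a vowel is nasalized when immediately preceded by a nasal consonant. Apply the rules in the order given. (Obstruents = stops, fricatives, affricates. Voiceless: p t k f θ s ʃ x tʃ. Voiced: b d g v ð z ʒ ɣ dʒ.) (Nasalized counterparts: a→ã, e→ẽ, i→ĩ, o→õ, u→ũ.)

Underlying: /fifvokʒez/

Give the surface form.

Rule 1: /v/ after /f/ (voiceless) → [f]
Rule 1: /ʒ/ after /k/ (voiceless) → [ʃ]
After rule 1: fiffokʃez
Rule 2: no segment meets the rule's conditions; no change.

[fiffokʃez]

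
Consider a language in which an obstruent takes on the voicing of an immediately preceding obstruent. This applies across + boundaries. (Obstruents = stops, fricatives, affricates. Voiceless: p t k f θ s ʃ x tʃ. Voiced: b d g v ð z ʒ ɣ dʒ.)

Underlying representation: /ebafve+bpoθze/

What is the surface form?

/v/ after /f/ (voiceless) → [f]
/p/ after /b/ (voiced) → [b]
/z/ after /θ/ (voiceless) → [s]

[ebaffe+bboθse]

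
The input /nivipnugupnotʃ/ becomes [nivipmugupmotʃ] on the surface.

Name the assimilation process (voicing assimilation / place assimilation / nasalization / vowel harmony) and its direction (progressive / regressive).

/n/→[m] /n/→[m].
Each target copies a feature from the preceding segment, so the direction is progressive.

place assimilation, progressive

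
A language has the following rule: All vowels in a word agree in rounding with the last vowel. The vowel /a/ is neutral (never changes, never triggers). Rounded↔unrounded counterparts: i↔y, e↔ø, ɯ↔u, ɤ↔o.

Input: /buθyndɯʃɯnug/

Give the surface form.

/ɯ/ harmonizes with /u/ ([+round]) → [u]
/ɯ/ harmonizes with /u/ ([+round]) → [u]

[buθynduʃunug]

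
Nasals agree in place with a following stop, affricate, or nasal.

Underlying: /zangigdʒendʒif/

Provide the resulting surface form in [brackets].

/n/ before /g/ (velar) → [ŋ]
/n/ before /dʒ/ (palatal) → [ɲ]

[zaŋgigdʒeɲdʒif]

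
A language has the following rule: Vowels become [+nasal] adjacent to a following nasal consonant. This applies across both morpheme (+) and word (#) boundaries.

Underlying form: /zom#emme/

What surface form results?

/o/ before nasal /m/ → [õ]
/e/ before nasal /m/ → [ẽ]

[zõm#ẽmme]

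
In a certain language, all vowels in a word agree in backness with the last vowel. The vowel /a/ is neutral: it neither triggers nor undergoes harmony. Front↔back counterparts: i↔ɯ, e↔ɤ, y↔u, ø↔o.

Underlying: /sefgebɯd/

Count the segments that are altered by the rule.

2

/e/ harmonizes with /ɯ/ ([+back]) → [ɤ]
/e/ harmonizes with /ɯ/ ([+back]) → [ɤ]
2 segments change.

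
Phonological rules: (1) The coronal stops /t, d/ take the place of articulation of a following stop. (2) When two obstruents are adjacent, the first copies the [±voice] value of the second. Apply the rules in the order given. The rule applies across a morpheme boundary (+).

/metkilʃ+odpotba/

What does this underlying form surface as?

[mekkilʃ+oppobba]

Rule 1: /t/ before /k/ (velar) → [k]
Rule 1: /d/ before /p/ (labial) → [b]
Rule 1: /t/ before /b/ (labial) → [p]
After rule 1: mekkilʃ+obpopba
Rule 2: /b/ before /p/ (voiceless) → [p]
Rule 2: /p/ before /b/ (voiced) → [b]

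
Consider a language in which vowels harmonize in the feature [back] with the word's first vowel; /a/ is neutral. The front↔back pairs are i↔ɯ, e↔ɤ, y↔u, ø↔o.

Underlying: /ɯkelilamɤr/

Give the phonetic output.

/e/ harmonizes with /ɯ/ ([+back]) → [ɤ]
/i/ harmonizes with /ɯ/ ([+back]) → [ɯ]

[ɯkɤlɯlamɤr]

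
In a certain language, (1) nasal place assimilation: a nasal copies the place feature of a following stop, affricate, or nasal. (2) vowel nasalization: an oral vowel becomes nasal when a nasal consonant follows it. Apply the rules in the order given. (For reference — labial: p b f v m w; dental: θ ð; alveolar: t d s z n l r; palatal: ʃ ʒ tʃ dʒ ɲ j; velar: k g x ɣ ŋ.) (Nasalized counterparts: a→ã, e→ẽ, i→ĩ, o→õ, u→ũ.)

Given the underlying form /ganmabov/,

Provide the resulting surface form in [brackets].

Rule 1: /n/ before /m/ (labial) → [m]
After rule 1: gammabov
Rule 2: /a/ before nasal /m/ → [ã]

[gãmmabov]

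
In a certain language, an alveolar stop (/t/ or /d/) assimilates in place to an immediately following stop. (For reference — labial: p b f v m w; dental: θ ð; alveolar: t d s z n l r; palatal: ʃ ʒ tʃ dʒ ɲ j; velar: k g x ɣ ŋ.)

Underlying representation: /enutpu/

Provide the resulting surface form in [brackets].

[enuppu]

/t/ before /p/ (labial) → [p]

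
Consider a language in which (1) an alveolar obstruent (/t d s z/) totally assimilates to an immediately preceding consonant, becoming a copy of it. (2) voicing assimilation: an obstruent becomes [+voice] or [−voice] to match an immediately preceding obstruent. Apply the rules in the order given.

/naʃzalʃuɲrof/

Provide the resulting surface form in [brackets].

[naʃʃalʃuɲrof]

Rule 1: /z/ after /ʃ/ → [ʃ] (total assimilation)
After rule 1: naʃʃalʃuɲrof
Rule 2: no segment meets the rule's conditions; no change.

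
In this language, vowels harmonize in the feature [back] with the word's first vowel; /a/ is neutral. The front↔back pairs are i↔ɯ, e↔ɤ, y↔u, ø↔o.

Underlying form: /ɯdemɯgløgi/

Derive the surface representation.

/e/ harmonizes with /ɯ/ ([+back]) → [ɤ]
/ø/ harmonizes with /ɯ/ ([+back]) → [o]
/i/ harmonizes with /ɯ/ ([+back]) → [ɯ]

[ɯdɤmɯglogɯ]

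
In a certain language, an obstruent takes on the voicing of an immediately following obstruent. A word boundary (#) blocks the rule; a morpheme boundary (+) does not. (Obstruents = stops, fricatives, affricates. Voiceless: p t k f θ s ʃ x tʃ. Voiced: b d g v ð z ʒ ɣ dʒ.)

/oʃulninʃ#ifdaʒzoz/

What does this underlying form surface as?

[oʃulninʃ#ivdaʒzoz]

/f/ before /d/ (voiced) → [v]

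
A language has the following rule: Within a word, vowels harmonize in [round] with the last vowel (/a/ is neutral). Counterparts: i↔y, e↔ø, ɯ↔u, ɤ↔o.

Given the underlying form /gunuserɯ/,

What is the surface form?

[gɯnɯserɯ]

/u/ harmonizes with /ɯ/ ([-round]) → [ɯ]
/u/ harmonizes with /ɯ/ ([-round]) → [ɯ]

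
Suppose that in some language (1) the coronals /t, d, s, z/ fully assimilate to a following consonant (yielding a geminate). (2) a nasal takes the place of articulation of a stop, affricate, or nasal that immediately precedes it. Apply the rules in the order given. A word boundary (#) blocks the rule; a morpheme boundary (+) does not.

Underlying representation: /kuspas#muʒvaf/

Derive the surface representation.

[kuppas#muʒvaf]

Rule 1: /s/ before /p/ → [p] (total assimilation)
After rule 1: kuppas#muʒvaf
Rule 2: no segment meets the rule's conditions; no change.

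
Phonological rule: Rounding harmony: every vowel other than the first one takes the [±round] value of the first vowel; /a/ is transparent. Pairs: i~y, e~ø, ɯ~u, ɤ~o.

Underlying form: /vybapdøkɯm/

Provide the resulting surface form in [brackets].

[vybapdøkum]

/ɯ/ harmonizes with /y/ ([+round]) → [u]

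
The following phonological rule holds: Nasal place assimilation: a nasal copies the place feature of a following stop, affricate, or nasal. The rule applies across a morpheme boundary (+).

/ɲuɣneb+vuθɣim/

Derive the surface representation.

[ɲuɣneb+vuθɣim]

no segment meets the rule's conditions; no change.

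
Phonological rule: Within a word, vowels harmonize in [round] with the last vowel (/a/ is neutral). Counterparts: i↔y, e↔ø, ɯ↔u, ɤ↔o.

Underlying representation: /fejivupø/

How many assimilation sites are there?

2

/e/ harmonizes with /ø/ ([+round]) → [ø]
/i/ harmonizes with /ø/ ([+round]) → [y]
2 segments change.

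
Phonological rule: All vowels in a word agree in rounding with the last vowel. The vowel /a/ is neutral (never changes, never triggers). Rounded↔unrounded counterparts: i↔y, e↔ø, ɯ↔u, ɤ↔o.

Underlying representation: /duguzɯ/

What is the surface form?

[dɯgɯzɯ]

/u/ harmonizes with /ɯ/ ([-round]) → [ɯ]
/u/ harmonizes with /ɯ/ ([-round]) → [ɯ]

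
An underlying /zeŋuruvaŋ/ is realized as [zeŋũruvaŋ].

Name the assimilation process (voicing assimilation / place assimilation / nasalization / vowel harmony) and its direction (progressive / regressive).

nasalization, progressive

/u/→[ũ].
Each target copies a feature from the preceding segment, so the direction is progressive.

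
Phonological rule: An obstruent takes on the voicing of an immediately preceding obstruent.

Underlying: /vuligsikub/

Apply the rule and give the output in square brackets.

/s/ after /g/ (voiced) → [z]

[vuligzikub]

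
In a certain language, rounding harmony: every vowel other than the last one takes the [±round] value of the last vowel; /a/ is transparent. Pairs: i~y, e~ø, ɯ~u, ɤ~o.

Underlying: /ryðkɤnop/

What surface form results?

/ɤ/ harmonizes with /o/ ([+round]) → [o]

[ryðkonop]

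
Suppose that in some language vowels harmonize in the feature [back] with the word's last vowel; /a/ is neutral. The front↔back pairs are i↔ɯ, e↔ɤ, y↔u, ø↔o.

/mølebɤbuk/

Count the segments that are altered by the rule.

/ø/ harmonizes with /u/ ([+back]) → [o]
/e/ harmonizes with /u/ ([+back]) → [ɤ]
2 segments change.

2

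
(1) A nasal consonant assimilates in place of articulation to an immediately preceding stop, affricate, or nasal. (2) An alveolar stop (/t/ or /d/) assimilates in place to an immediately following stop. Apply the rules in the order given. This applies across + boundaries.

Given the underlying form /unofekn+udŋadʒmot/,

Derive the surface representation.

Rule 1: /n/ after /k/ (velar) → [ŋ]
Rule 1: /ŋ/ after /d/ (alveolar) → [n]
Rule 1: /m/ after /dʒ/ (palatal) → [ɲ]
After rule 1: unofekŋ+udnadʒɲot
Rule 2: no segment meets the rule's conditions; no change.

[unofekŋ+udnadʒɲot]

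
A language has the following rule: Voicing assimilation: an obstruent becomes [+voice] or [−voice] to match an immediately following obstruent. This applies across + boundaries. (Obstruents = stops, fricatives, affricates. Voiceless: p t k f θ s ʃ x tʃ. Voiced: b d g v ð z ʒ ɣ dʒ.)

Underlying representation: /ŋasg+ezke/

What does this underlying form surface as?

[ŋazg+eske]

/s/ before /g/ (voiced) → [z]
/z/ before /k/ (voiceless) → [s]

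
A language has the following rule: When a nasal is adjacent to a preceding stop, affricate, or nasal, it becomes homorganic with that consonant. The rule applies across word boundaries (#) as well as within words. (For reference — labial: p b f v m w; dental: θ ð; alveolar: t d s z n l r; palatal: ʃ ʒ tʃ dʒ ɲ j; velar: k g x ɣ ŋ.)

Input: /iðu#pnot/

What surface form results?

/n/ after /p/ (labial) → [m]

[iðu#pmot]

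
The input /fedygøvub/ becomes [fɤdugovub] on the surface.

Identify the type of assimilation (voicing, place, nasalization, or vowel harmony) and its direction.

/e/→[ɤ] /y/→[u] /ø/→[o].
Vowels agree with the last vowel, so the harmony is regressive.

vowel harmony, regressive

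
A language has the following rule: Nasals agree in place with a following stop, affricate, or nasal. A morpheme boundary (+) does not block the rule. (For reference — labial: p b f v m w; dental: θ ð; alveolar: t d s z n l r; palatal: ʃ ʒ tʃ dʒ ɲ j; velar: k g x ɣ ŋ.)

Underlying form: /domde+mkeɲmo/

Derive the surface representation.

[donde+ŋkemmo]

/m/ before /d/ (alveolar) → [n]
/m/ before /k/ (velar) → [ŋ]
/ɲ/ before /m/ (labial) → [m]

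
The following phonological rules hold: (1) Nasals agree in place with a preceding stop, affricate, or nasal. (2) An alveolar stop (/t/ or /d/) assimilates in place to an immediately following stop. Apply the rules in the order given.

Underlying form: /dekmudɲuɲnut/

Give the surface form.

[dekŋudnuɲɲut]

Rule 1: /m/ after /k/ (velar) → [ŋ]
Rule 1: /ɲ/ after /d/ (alveolar) → [n]
Rule 1: /n/ after /ɲ/ (palatal) → [ɲ]
After rule 1: dekŋudnuɲɲut
Rule 2: no segment meets the rule's conditions; no change.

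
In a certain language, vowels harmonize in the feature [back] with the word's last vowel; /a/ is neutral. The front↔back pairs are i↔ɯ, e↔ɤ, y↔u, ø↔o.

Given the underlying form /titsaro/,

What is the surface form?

/i/ harmonizes with /o/ ([+back]) → [ɯ]

[tɯtsaro]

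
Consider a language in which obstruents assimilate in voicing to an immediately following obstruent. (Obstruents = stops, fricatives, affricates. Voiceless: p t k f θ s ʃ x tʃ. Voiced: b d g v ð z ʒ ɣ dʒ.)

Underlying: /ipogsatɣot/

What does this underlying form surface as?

/g/ before /s/ (voiceless) → [k]
/t/ before /ɣ/ (voiced) → [d]

[ipoksadɣot]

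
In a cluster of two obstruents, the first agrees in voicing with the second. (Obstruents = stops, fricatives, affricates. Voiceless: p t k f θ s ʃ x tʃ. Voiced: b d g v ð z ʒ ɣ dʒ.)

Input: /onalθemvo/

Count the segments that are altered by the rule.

0

No segment meets the rule's conditions.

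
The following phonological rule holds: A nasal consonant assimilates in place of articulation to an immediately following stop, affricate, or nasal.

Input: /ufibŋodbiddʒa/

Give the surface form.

[ufibŋodbiddʒa]

no segment meets the rule's conditions; no change.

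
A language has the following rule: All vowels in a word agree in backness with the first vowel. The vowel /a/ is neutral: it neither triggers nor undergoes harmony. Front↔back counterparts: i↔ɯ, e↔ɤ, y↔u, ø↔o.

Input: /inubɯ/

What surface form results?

/u/ harmonizes with /i/ ([-back]) → [y]
/ɯ/ harmonizes with /i/ ([-back]) → [i]

[inybi]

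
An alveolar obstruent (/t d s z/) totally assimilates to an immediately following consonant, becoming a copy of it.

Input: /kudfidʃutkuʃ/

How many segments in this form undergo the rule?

3

/d/ before /f/ → [f] (total assimilation)
/d/ before /ʃ/ → [ʃ] (total assimilation)
/t/ before /k/ → [k] (total assimilation)
3 segments change.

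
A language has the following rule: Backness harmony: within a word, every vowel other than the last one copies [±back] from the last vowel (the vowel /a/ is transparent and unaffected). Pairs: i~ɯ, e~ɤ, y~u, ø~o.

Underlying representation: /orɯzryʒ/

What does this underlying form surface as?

[ørizryʒ]

/o/ harmonizes with /y/ ([-back]) → [ø]
/ɯ/ harmonizes with /y/ ([-back]) → [i]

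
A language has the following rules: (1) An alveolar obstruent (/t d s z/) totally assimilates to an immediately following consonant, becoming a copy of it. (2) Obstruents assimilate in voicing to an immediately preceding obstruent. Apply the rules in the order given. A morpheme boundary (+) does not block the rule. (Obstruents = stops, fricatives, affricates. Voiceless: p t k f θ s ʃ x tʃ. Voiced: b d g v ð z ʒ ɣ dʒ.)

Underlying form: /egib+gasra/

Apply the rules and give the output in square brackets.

Rule 1: /s/ before /r/ → [r] (total assimilation)
After rule 1: egib+garra
Rule 2: no segment meets the rule's conditions; no change.

[egib+garra]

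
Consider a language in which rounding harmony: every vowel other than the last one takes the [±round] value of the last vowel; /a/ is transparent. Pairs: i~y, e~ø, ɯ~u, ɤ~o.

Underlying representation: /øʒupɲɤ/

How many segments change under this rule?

/ø/ harmonizes with /ɤ/ ([-round]) → [e]
/u/ harmonizes with /ɤ/ ([-round]) → [ɯ]
2 segments change.

2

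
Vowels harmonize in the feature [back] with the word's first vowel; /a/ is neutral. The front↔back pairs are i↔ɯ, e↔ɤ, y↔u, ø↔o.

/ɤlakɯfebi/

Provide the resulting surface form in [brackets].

/e/ harmonizes with /ɤ/ ([+back]) → [ɤ]
/i/ harmonizes with /ɤ/ ([+back]) → [ɯ]

[ɤlakɯfɤbɯ]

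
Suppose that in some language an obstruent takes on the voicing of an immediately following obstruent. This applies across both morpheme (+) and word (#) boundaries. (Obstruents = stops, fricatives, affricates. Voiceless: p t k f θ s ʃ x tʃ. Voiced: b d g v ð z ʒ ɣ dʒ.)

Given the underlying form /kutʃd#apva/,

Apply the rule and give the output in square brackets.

/tʃ/ before /d/ (voiced) → [dʒ]
/p/ before /v/ (voiced) → [b]

[kudʒd#abva]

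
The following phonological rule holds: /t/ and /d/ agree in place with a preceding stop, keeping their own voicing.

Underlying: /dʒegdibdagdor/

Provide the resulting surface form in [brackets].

[dʒeggibbaggor]

/d/ after /g/ (velar) → [g]
/d/ after /b/ (labial) → [b]
/d/ after /g/ (velar) → [g]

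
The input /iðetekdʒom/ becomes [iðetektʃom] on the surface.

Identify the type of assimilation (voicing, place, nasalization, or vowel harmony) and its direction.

/dʒ/→[tʃ].
Each target copies a feature from the preceding segment, so the direction is progressive.

voicing assimilation, progressive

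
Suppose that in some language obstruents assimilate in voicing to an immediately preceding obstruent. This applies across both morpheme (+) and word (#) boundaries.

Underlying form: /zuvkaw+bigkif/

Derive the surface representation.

/k/ after /v/ (voiced) → [g]
/k/ after /g/ (voiced) → [g]

[zuvgaw+biggif]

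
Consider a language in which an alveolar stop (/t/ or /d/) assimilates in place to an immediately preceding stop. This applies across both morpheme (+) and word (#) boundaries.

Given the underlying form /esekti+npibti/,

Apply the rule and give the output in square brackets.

/t/ after /k/ (velar) → [k]
/t/ after /b/ (labial) → [p]

[esekki+npibpi]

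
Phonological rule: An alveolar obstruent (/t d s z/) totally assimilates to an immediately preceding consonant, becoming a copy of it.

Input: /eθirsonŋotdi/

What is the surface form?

/s/ after /r/ → [r] (total assimilation)
/d/ after /t/ → [t] (total assimilation)

[eθirronŋotti]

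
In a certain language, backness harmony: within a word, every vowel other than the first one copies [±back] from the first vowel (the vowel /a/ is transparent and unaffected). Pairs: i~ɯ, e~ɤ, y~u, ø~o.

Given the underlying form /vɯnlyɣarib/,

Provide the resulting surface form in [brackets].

[vɯnluɣarɯb]

/y/ harmonizes with /ɯ/ ([+back]) → [u]
/i/ harmonizes with /ɯ/ ([+back]) → [ɯ]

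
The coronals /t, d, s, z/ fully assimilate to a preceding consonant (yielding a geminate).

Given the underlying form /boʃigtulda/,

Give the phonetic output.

[boʃiggulla]

/t/ after /g/ → [g] (total assimilation)
/d/ after /l/ → [l] (total assimilation)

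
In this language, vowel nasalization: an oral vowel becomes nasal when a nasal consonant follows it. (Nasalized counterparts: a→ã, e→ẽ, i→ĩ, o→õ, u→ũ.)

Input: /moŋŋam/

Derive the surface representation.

[mõŋŋãm]

/o/ before nasal /ŋ/ → [õ]
/a/ before nasal /m/ → [ã]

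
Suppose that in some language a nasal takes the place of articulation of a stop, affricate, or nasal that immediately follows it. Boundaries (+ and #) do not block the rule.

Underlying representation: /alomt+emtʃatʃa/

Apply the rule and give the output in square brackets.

/m/ before /t/ (alveolar) → [n]
/m/ before /tʃ/ (palatal) → [ɲ]

[alont+eɲtʃatʃa]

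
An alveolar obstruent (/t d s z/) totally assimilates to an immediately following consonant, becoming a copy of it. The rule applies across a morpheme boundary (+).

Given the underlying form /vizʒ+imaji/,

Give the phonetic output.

[viʒʒ+imaji]

/z/ before /ʒ/ → [ʒ] (total assimilation)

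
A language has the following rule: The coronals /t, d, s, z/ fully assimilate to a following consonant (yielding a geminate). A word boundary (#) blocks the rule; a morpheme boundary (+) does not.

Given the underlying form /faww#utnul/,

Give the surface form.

[faww#unnul]

/t/ before /n/ → [n] (total assimilation)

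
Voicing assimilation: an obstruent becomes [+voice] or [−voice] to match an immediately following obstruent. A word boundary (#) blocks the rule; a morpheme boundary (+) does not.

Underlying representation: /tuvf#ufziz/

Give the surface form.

/v/ before /f/ (voiceless) → [f]
/f/ before /z/ (voiced) → [v]

[tuff#uvziz]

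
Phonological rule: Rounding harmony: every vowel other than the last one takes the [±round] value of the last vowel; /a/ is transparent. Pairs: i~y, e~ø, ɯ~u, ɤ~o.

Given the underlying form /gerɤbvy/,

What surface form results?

[gørobvy]

/e/ harmonizes with /y/ ([+round]) → [ø]
/ɤ/ harmonizes with /y/ ([+round]) → [o]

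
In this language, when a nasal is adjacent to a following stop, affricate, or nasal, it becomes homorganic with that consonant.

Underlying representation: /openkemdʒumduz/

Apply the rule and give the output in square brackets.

[opeŋkeɲdʒunduz]

/n/ before /k/ (velar) → [ŋ]
/m/ before /dʒ/ (palatal) → [ɲ]
/m/ before /d/ (alveolar) → [n]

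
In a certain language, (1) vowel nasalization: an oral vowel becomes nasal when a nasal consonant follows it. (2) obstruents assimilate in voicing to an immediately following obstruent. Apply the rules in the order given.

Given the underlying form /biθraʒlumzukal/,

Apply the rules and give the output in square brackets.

Rule 1: /u/ before nasal /m/ → [ũ]
After rule 1: biθraʒlũmzukal
Rule 2: no segment meets the rule's conditions; no change.

[biθraʒlũmzukal]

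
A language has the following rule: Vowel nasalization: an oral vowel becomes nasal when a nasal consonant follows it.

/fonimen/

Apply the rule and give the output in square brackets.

[fõnĩmẽn]

/o/ before nasal /n/ → [õ]
/i/ before nasal /m/ → [ĩ]
/e/ before nasal /n/ → [ẽ]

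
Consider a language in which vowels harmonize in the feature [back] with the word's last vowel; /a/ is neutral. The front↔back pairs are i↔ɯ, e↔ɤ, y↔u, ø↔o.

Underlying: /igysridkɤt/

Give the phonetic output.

/i/ harmonizes with /ɤ/ ([+back]) → [ɯ]
/y/ harmonizes with /ɤ/ ([+back]) → [u]
/i/ harmonizes with /ɤ/ ([+back]) → [ɯ]

[ɯgusrɯdkɤt]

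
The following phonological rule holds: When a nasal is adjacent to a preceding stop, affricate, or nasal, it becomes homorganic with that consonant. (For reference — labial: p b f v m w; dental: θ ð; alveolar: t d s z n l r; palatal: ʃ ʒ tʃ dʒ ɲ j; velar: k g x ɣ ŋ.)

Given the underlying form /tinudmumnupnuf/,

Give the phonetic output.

/m/ after /d/ (alveolar) → [n]
/n/ after /m/ (labial) → [m]
/n/ after /p/ (labial) → [m]

[tinudnummupmuf]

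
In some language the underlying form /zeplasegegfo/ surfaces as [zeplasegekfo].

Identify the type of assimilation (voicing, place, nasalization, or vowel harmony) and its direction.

voicing assimilation, regressive

/g/→[k].
Each target copies a feature from the following segment, so the direction is regressive.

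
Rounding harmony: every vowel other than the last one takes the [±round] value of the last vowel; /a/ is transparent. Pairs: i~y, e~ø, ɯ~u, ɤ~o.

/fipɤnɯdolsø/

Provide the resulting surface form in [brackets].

[fyponudolsø]

/i/ harmonizes with /ø/ ([+round]) → [y]
/ɤ/ harmonizes with /ø/ ([+round]) → [o]
/ɯ/ harmonizes with /ø/ ([+round]) → [u]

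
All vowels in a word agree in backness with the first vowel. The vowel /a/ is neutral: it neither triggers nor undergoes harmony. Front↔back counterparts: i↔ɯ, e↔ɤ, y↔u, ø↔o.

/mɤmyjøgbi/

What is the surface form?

/y/ harmonizes with /ɤ/ ([+back]) → [u]
/ø/ harmonizes with /ɤ/ ([+back]) → [o]
/i/ harmonizes with /ɤ/ ([+back]) → [ɯ]

[mɤmujogbɯ]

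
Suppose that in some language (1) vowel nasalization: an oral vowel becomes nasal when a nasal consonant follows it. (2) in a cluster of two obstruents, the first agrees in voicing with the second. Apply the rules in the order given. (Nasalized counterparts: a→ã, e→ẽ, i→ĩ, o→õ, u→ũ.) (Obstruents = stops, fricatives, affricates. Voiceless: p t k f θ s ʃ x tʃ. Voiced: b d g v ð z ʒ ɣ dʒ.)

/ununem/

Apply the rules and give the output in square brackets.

[ũnũnẽm]

Rule 1: /u/ before nasal /n/ → [ũ]
Rule 1: /u/ before nasal /n/ → [ũ]
Rule 1: /e/ before nasal /m/ → [ẽ]
After rule 1: ũnũnẽm
Rule 2: no segment meets the rule's conditions; no change.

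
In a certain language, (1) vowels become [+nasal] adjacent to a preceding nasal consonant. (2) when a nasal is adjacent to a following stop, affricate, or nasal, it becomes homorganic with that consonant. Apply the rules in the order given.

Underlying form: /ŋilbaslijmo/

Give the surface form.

[ŋĩlbaslijmõ]

Rule 1: /i/ after nasal /ŋ/ → [ĩ]
Rule 1: /o/ after nasal /m/ → [õ]
After rule 1: ŋĩlbaslijmõ
Rule 2: no segment meets the rule's conditions; no change.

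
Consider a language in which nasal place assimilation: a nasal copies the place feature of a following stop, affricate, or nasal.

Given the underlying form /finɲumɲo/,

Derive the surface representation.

/n/ before /ɲ/ (palatal) → [ɲ]
/m/ before /ɲ/ (palatal) → [ɲ]

[fiɲɲuɲɲo]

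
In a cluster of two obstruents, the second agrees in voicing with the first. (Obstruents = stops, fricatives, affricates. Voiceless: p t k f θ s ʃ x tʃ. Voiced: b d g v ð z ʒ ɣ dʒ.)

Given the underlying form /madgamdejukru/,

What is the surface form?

[madgamdejukru]

no segment meets the rule's conditions; no change.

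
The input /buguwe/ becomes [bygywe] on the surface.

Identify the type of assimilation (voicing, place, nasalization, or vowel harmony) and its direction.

vowel harmony, regressive

/u/→[y] /u/→[y].
Vowels agree with the last vowel, so the harmony is regressive.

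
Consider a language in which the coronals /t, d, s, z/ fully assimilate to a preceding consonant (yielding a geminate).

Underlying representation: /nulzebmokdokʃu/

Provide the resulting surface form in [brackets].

[nullebmokkokʃu]

/z/ after /l/ → [l] (total assimilation)
/d/ after /k/ → [k] (total assimilation)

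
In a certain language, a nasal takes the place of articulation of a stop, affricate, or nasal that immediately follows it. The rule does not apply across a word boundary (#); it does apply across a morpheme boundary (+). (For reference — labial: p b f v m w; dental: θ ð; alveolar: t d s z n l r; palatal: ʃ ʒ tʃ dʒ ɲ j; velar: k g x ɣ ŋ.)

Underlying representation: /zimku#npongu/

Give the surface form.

/m/ before /k/ (velar) → [ŋ]
/n/ before /p/ (labial) → [m]
/n/ before /g/ (velar) → [ŋ]

[ziŋku#mpoŋgu]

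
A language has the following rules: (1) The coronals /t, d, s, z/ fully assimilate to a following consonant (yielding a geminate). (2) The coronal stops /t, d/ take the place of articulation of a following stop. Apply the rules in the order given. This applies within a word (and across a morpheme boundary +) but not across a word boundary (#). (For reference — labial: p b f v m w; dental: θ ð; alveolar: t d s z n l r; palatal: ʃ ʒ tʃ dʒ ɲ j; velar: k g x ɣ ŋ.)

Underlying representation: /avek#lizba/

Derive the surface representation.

Rule 1: /z/ before /b/ → [b] (total assimilation)
After rule 1: avek#libba
Rule 2: no segment meets the rule's conditions; no change.

[avek#libba]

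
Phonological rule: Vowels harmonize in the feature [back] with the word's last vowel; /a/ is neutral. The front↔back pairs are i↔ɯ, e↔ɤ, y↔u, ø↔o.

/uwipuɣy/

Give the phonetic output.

[ywipyɣy]

/u/ harmonizes with /y/ ([-back]) → [y]
/u/ harmonizes with /y/ ([-back]) → [y]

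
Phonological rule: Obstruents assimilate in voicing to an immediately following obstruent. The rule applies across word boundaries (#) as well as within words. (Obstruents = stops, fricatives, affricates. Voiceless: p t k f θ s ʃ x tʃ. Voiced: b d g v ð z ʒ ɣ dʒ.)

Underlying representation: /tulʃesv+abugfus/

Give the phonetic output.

[tulʃezv+abukfus]

/s/ before /v/ (voiced) → [z]
/g/ before /f/ (voiceless) → [k]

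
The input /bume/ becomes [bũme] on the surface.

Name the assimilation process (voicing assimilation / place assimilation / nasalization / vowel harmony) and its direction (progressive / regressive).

/u/→[ũ].
Each target copies a feature from the following segment, so the direction is regressive.

nasalization, regressive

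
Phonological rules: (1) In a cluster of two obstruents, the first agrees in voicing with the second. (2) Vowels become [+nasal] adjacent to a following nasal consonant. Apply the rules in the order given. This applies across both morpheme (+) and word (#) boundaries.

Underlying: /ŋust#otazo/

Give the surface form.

[ŋust#otazo]

Rule 1: no segment meets the rule's conditions; no change.
After rule 1: ŋust#otazo
Rule 2: no segment meets the rule's conditions; no change.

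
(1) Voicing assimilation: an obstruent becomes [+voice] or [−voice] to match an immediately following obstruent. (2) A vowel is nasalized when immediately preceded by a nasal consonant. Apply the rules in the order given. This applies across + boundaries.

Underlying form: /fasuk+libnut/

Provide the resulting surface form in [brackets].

[fasuk+libnũt]

Rule 1: no segment meets the rule's conditions; no change.
After rule 1: fasuk+libnut
Rule 2: /u/ after nasal /n/ → [ũ]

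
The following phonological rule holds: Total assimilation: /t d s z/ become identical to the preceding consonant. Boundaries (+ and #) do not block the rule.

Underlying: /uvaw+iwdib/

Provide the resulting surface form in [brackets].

[uvaw+iwwib]

/d/ after /w/ → [w] (total assimilation)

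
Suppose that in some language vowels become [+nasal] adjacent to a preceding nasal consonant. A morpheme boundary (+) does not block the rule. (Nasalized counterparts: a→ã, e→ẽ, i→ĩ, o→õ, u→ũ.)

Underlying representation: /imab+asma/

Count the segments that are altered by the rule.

2

/a/ after nasal /m/ → [ã]
/a/ after nasal /m/ → [ã]
2 segments change.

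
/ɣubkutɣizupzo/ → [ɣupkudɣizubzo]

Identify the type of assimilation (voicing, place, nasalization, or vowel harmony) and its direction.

voicing assimilation, regressive

/b/→[p] /t/→[d] /p/→[b].
Each target copies a feature from the following segment, so the direction is regressive.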